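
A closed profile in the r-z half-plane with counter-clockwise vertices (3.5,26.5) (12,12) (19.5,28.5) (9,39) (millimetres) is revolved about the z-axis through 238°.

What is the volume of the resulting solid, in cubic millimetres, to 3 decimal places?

Volume = 10220.631 mm³

Profile (r,z), 4 vertices: (3.5,26.5) (12,12) (19.5,28.5) (9,39)
edge 0: (3.5,26.5)→(12,12)  cross = 3.5·12 − 12·26.5 = -276.0000; (r_i+r_j)·cross = 15.5·-276.0000 = -4278.0000
edge 1: (12,12)→(19.5,28.5)  cross = 12·28.5 − 19.5·12 = 108.0000; (r_i+r_j)·cross = 31.5·108.0000 = 3402.0000
edge 2: (19.5,28.5)→(9,39)  cross = 19.5·39 − 9·28.5 = 504.0000; (r_i+r_j)·cross = 28.5·504.0000 = 14364.0000
edge 3: (9,39)→(3.5,26.5)  cross = 9·26.5 − 3.5·39 = 102.0000; (r_i+r_j)·cross = 12.5·102.0000 = 1275.0000
Σcross = 438.0000 → A = |Σcross|/2 = 219.0000 mm²
Σ(r_i+r_j)·cross = 14763.0000 → first moment M = |Σ|/6 = 2460.5000
R_c = M/A = 2460.5000/219.0000 = 11.2352 mm
θ = 238° = 4.153884 rad
V = θ·R_c·A = 4.153884·11.2352·219.0000 = 10220.631 mm³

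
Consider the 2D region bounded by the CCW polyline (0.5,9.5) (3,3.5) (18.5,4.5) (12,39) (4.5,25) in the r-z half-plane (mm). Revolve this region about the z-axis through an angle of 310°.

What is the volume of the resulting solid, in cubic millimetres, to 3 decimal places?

Profile (r,z), 5 vertices: (0.5,9.5) (3,3.5) (18.5,4.5) (12,39) (4.5,25)
edge 0: (0.5,9.5)→(3,3.5)  cross = 0.5·3.5 − 3·9.5 = -26.7500; (r_i+r_j)·cross = 3.5·-26.7500 = -93.6250
edge 1: (3,3.5)→(18.5,4.5)  cross = 3·4.5 − 18.5·3.5 = -51.2500; (r_i+r_j)·cross = 21.5·-51.2500 = -1101.8750
edge 2: (18.5,4.5)→(12,39)  cross = 18.5·39 − 12·4.5 = 667.5000; (r_i+r_j)·cross = 30.5·667.5000 = 20358.7500
edge 3: (12,39)→(4.5,25)  cross = 12·25 − 4.5·39 = 124.5000; (r_i+r_j)·cross = 16.5·124.5000 = 2054.2500
edge 4: (4.5,25)→(0.5,9.5)  cross = 4.5·9.5 − 0.5·25 = 30.2500; (r_i+r_j)·cross = 5·30.2500 = 151.2500
Σcross = 744.2500 → A = |Σcross|/2 = 372.1250 mm²
Σ(r_i+r_j)·cross = 21368.7500 → first moment M = |Σ|/6 = 3561.4583
R_c = M/A = 3561.4583/372.1250 = 9.5706 mm
θ = 310° = 5.410521 rad
V = θ·R_c·A = 5.410521·9.5706·372.1250 = 19269.344 mm³

Volume = 19269.344 mm³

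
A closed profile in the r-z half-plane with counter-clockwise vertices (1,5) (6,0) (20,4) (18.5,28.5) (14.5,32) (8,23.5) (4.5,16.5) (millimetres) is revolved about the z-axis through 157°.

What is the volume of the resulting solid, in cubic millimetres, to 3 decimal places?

Volume = 12639.819 mm³

Profile (r,z), 7 vertices: (1,5) (6,0) (20,4) (18.5,28.5) (14.5,32) (8,23.5) (4.5,16.5)
edge 0: (1,5)→(6,0)  cross = 1·0 − 6·5 = -30.0000; (r_i+r_j)·cross = 7·-30.0000 = -210.0000
edge 1: (6,0)→(20,4)  cross = 6·4 − 20·0 = 24.0000; (r_i+r_j)·cross = 26·24.0000 = 624.0000
edge 2: (20,4)→(18.5,28.5)  cross = 20·28.5 − 18.5·4 = 496.0000; (r_i+r_j)·cross = 38.5·496.0000 = 19096.0000
edge 3: (18.5,28.5)→(14.5,32)  cross = 18.5·32 − 14.5·28.5 = 178.7500; (r_i+r_j)·cross = 33·178.7500 = 5898.7500
edge 4: (14.5,32)→(8,23.5)  cross = 14.5·23.5 − 8·32 = 84.7500; (r_i+r_j)·cross = 22.5·84.7500 = 1906.8750
edge 5: (8,23.5)→(4.5,16.5)  cross = 8·16.5 − 4.5·23.5 = 26.2500; (r_i+r_j)·cross = 12.5·26.2500 = 328.1250
edge 6: (4.5,16.5)→(1,5)  cross = 4.5·5 − 1·16.5 = 6.0000; (r_i+r_j)·cross = 5.5·6.0000 = 33.0000
Σcross = 785.7500 → A = |Σcross|/2 = 392.8750 mm²
Σ(r_i+r_j)·cross = 27676.7500 → first moment M = |Σ|/6 = 4612.7917
R_c = M/A = 4612.7917/392.8750 = 11.7411 mm
θ = 157° = 2.740167 rad
V = θ·R_c·A = 2.740167·11.7411·392.8750 = 12639.819 mm³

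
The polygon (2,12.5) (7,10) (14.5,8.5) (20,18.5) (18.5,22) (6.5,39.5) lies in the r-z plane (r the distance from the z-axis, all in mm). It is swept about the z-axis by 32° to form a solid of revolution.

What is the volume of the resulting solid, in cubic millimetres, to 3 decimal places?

Profile (r,z), 6 vertices: (2,12.5) (7,10) (14.5,8.5) (20,18.5) (18.5,22) (6.5,39.5)
edge 0: (2,12.5)→(7,10)  cross = 2·10 − 7·12.5 = -67.5000; (r_i+r_j)·cross = 9·-67.5000 = -607.5000
edge 1: (7,10)→(14.5,8.5)  cross = 7·8.5 − 14.5·10 = -85.5000; (r_i+r_j)·cross = 21.5·-85.5000 = -1838.2500
edge 2: (14.5,8.5)→(20,18.5)  cross = 14.5·18.5 − 20·8.5 = 98.2500; (r_i+r_j)·cross = 34.5·98.2500 = 3389.6250
edge 3: (20,18.5)→(18.5,22)  cross = 20·22 − 18.5·18.5 = 97.7500; (r_i+r_j)·cross = 38.5·97.7500 = 3763.3750
edge 4: (18.5,22)→(6.5,39.5)  cross = 18.5·39.5 − 6.5·22 = 587.7500; (r_i+r_j)·cross = 25·587.7500 = 14693.7500
edge 5: (6.5,39.5)→(2,12.5)  cross = 6.5·12.5 − 2·39.5 = 2.2500; (r_i+r_j)·cross = 8.5·2.2500 = 19.1250
Σcross = 633.0000 → A = |Σcross|/2 = 316.5000 mm²
Σ(r_i+r_j)·cross = 19420.1250 → first moment M = |Σ|/6 = 3236.6875
R_c = M/A = 3236.6875/316.5000 = 10.2265 mm
θ = 32° = 0.558505 rad
V = θ·R_c·A = 0.558505·10.2265·316.5000 = 1807.707 mm³

Volume = 1807.707 mm³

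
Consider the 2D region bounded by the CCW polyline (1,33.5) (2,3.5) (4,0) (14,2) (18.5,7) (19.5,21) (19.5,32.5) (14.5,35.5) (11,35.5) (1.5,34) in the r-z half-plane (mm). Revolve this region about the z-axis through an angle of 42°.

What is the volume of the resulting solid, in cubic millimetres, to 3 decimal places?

Profile (r,z), 10 vertices: (1,33.5) (2,3.5) (4,0) (14,2) (18.5,7) (19.5,21) (19.5,32.5) (14.5,35.5) (11,35.5) (1.5,34)
edge 0: (1,33.5)→(2,3.5)  cross = 1·3.5 − 2·33.5 = -63.5000; (r_i+r_j)·cross = 3·-63.5000 = -190.5000
edge 1: (2,3.5)→(4,0)  cross = 2·0 − 4·3.5 = -14.0000; (r_i+r_j)·cross = 6·-14.0000 = -84.0000
edge 2: (4,0)→(14,2)  cross = 4·2 − 14·0 = 8.0000; (r_i+r_j)·cross = 18·8.0000 = 144.0000
edge 3: (14,2)→(18.5,7)  cross = 14·7 − 18.5·2 = 61.0000; (r_i+r_j)·cross = 32.5·61.0000 = 1982.5000
edge 4: (18.5,7)→(19.5,21)  cross = 18.5·21 − 19.5·7 = 252.0000; (r_i+r_j)·cross = 38·252.0000 = 9576.0000
edge 5: (19.5,21)→(19.5,32.5)  cross = 19.5·32.5 − 19.5·21 = 224.2500; (r_i+r_j)·cross = 39·224.2500 = 8745.7500
edge 6: (19.5,32.5)→(14.5,35.5)  cross = 19.5·35.5 − 14.5·32.5 = 221.0000; (r_i+r_j)·cross = 34·221.0000 = 7514.0000
edge 7: (14.5,35.5)→(11,35.5)  cross = 14.5·35.5 − 11·35.5 = 124.2500; (r_i+r_j)·cross = 25.5·124.2500 = 3168.3750
edge 8: (11,35.5)→(1.5,34)  cross = 11·34 − 1.5·35.5 = 320.7500; (r_i+r_j)·cross = 12.5·320.7500 = 4009.3750
edge 9: (1.5,34)→(1,33.5)  cross = 1.5·33.5 − 1·34 = 16.2500; (r_i+r_j)·cross = 2.5·16.2500 = 40.6250
Σcross = 1150.0000 → A = |Σcross|/2 = 575.0000 mm²
Σ(r_i+r_j)·cross = 34906.1250 → first moment M = |Σ|/6 = 5817.6875
R_c = M/A = 5817.6875/575.0000 = 10.1177 mm
θ = 42° = 0.733038 rad
V = θ·R_c·A = 0.733038·10.1177·575.0000 = 4264.588 mm³

Volume = 4264.588 mm³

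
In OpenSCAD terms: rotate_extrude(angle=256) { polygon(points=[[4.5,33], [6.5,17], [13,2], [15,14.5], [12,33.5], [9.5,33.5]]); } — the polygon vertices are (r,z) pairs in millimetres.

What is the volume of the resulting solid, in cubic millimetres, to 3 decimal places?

Volume = 8796.553 mm³

Profile (r,z), 6 vertices: (4.5,33) (6.5,17) (13,2) (15,14.5) (12,33.5) (9.5,33.5)
edge 0: (4.5,33)→(6.5,17)  cross = 4.5·17 − 6.5·33 = -138.0000; (r_i+r_j)·cross = 11·-138.0000 = -1518.0000
edge 1: (6.5,17)→(13,2)  cross = 6.5·2 − 13·17 = -208.0000; (r_i+r_j)·cross = 19.5·-208.0000 = -4056.0000
edge 2: (13,2)→(15,14.5)  cross = 13·14.5 − 15·2 = 158.5000; (r_i+r_j)·cross = 28·158.5000 = 4438.0000
edge 3: (15,14.5)→(12,33.5)  cross = 15·33.5 − 12·14.5 = 328.5000; (r_i+r_j)·cross = 27·328.5000 = 8869.5000
edge 4: (12,33.5)→(9.5,33.5)  cross = 12·33.5 − 9.5·33.5 = 83.7500; (r_i+r_j)·cross = 21.5·83.7500 = 1800.6250
edge 5: (9.5,33.5)→(4.5,33)  cross = 9.5·33 − 4.5·33.5 = 162.7500; (r_i+r_j)·cross = 14·162.7500 = 2278.5000
Σcross = 387.5000 → A = |Σcross|/2 = 193.7500 mm²
Σ(r_i+r_j)·cross = 11812.6250 → first moment M = |Σ|/6 = 1968.7708
R_c = M/A = 1968.7708/193.7500 = 10.1614 mm
θ = 256° = 4.468043 rad
V = θ·R_c·A = 4.468043·10.1614·193.7500 = 8796.553 mm³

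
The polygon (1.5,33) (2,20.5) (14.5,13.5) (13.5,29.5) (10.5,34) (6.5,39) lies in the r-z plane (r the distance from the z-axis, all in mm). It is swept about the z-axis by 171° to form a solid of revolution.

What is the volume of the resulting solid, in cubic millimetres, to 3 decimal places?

Volume = 5136.347 mm³

Profile (r,z), 6 vertices: (1.5,33) (2,20.5) (14.5,13.5) (13.5,29.5) (10.5,34) (6.5,39)
edge 0: (1.5,33)→(2,20.5)  cross = 1.5·20.5 − 2·33 = -35.2500; (r_i+r_j)·cross = 3.5·-35.2500 = -123.3750
edge 1: (2,20.5)→(14.5,13.5)  cross = 2·13.5 − 14.5·20.5 = -270.2500; (r_i+r_j)·cross = 16.5·-270.2500 = -4459.1250
edge 2: (14.5,13.5)→(13.5,29.5)  cross = 14.5·29.5 − 13.5·13.5 = 245.5000; (r_i+r_j)·cross = 28·245.5000 = 6874.0000
edge 3: (13.5,29.5)→(10.5,34)  cross = 13.5·34 − 10.5·29.5 = 149.2500; (r_i+r_j)·cross = 24·149.2500 = 3582.0000
edge 4: (10.5,34)→(6.5,39)  cross = 10.5·39 − 6.5·34 = 188.5000; (r_i+r_j)·cross = 17·188.5000 = 3204.5000
edge 5: (6.5,39)→(1.5,33)  cross = 6.5·33 − 1.5·39 = 156.0000; (r_i+r_j)·cross = 8·156.0000 = 1248.0000
Σcross = 433.7500 → A = |Σcross|/2 = 216.8750 mm²
Σ(r_i+r_j)·cross = 10326.0000 → first moment M = |Σ|/6 = 1721.0000
R_c = M/A = 1721.0000/216.8750 = 7.9354 mm
θ = 171° = 2.984513 rad
V = θ·R_c·A = 2.984513·7.9354·216.8750 = 5136.347 mm³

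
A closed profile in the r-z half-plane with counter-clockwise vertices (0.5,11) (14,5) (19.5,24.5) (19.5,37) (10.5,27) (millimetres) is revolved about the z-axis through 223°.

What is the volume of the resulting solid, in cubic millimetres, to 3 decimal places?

Profile (r,z), 5 vertices: (0.5,11) (14,5) (19.5,24.5) (19.5,37) (10.5,27)
edge 0: (0.5,11)→(14,5)  cross = 0.5·5 − 14·11 = -151.5000; (r_i+r_j)·cross = 14.5·-151.5000 = -2196.7500
edge 1: (14,5)→(19.5,24.5)  cross = 14·24.5 − 19.5·5 = 245.5000; (r_i+r_j)·cross = 33.5·245.5000 = 8224.2500
edge 2: (19.5,24.5)→(19.5,37)  cross = 19.5·37 − 19.5·24.5 = 243.7500; (r_i+r_j)·cross = 39·243.7500 = 9506.2500
edge 3: (19.5,37)→(10.5,27)  cross = 19.5·27 − 10.5·37 = 138.0000; (r_i+r_j)·cross = 30·138.0000 = 4140.0000
edge 4: (10.5,27)→(0.5,11)  cross = 10.5·11 − 0.5·27 = 102.0000; (r_i+r_j)·cross = 11·102.0000 = 1122.0000
Σcross = 577.7500 → A = |Σcross|/2 = 288.8750 mm²
Σ(r_i+r_j)·cross = 20795.7500 → first moment M = |Σ|/6 = 3465.9583
R_c = M/A = 3465.9583/288.8750 = 11.9981 mm
θ = 223° = 3.892084 rad
V = θ·R_c·A = 3.892084·11.9981·288.8750 = 13489.802 mm³

Volume = 13489.802 mm³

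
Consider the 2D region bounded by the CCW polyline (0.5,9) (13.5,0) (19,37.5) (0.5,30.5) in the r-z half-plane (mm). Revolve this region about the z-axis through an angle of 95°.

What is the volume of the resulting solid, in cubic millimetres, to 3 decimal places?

Profile (r,z), 4 vertices: (0.5,9) (13.5,0) (19,37.5) (0.5,30.5)
edge 0: (0.5,9)→(13.5,0)  cross = 0.5·0 − 13.5·9 = -121.5000; (r_i+r_j)·cross = 14·-121.5000 = -1701.0000
edge 1: (13.5,0)→(19,37.5)  cross = 13.5·37.5 − 19·0 = 506.2500; (r_i+r_j)·cross = 32.5·506.2500 = 16453.1250
edge 2: (19,37.5)→(0.5,30.5)  cross = 19·30.5 − 0.5·37.5 = 560.7500; (r_i+r_j)·cross = 19.5·560.7500 = 10934.6250
edge 3: (0.5,30.5)→(0.5,9)  cross = 0.5·9 − 0.5·30.5 = -10.7500; (r_i+r_j)·cross = 1·-10.7500 = -10.7500
Σcross = 934.7500 → A = |Σcross|/2 = 467.3750 mm²
Σ(r_i+r_j)·cross = 25676.0000 → first moment M = |Σ|/6 = 4279.3333
R_c = M/A = 4279.3333/467.3750 = 9.1561 mm
θ = 95° = 1.658063 rad
V = θ·R_c·A = 1.658063·9.1561·467.3750 = 7095.403 mm³

Volume = 7095.403 mm³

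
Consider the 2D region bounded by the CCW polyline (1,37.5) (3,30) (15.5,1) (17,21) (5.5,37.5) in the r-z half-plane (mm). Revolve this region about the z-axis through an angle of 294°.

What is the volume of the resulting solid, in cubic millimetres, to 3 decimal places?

Volume = 11965.369 mm³

Profile (r,z), 5 vertices: (1,37.5) (3,30) (15.5,1) (17,21) (5.5,37.5)
edge 0: (1,37.5)→(3,30)  cross = 1·30 − 3·37.5 = -82.5000; (r_i+r_j)·cross = 4·-82.5000 = -330.0000
edge 1: (3,30)→(15.5,1)  cross = 3·1 − 15.5·30 = -462.0000; (r_i+r_j)·cross = 18.5·-462.0000 = -8547.0000
edge 2: (15.5,1)→(17,21)  cross = 15.5·21 − 17·1 = 308.5000; (r_i+r_j)·cross = 32.5·308.5000 = 10026.2500
edge 3: (17,21)→(5.5,37.5)  cross = 17·37.5 − 5.5·21 = 522.0000; (r_i+r_j)·cross = 22.5·522.0000 = 11745.0000
edge 4: (5.5,37.5)→(1,37.5)  cross = 5.5·37.5 − 1·37.5 = 168.7500; (r_i+r_j)·cross = 6.5·168.7500 = 1096.8750
Σcross = 454.7500 → A = |Σcross|/2 = 227.3750 mm²
Σ(r_i+r_j)·cross = 13991.1250 → first moment M = |Σ|/6 = 2331.8542
R_c = M/A = 2331.8542/227.3750 = 10.2555 mm
θ = 294° = 5.131268 rad
V = θ·R_c·A = 5.131268·10.2555·227.3750 = 11965.369 mm³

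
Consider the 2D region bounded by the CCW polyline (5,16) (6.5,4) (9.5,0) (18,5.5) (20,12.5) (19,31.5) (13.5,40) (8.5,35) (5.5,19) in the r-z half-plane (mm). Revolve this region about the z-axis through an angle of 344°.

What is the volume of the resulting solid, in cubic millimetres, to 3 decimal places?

Volume = 32848.766 mm³

Profile (r,z), 9 vertices: (5,16) (6.5,4) (9.5,0) (18,5.5) (20,12.5) (19,31.5) (13.5,40) (8.5,35) (5.5,19)
edge 0: (5,16)→(6.5,4)  cross = 5·4 − 6.5·16 = -84.0000; (r_i+r_j)·cross = 11.5·-84.0000 = -966.0000
edge 1: (6.5,4)→(9.5,0)  cross = 6.5·0 − 9.5·4 = -38.0000; (r_i+r_j)·cross = 16·-38.0000 = -608.0000
edge 2: (9.5,0)→(18,5.5)  cross = 9.5·5.5 − 18·0 = 52.2500; (r_i+r_j)·cross = 27.5·52.2500 = 1436.8750
edge 3: (18,5.5)→(20,12.5)  cross = 18·12.5 − 20·5.5 = 115.0000; (r_i+r_j)·cross = 38·115.0000 = 4370.0000
edge 4: (20,12.5)→(19,31.5)  cross = 20·31.5 − 19·12.5 = 392.5000; (r_i+r_j)·cross = 39·392.5000 = 15307.5000
edge 5: (19,31.5)→(13.5,40)  cross = 19·40 − 13.5·31.5 = 334.7500; (r_i+r_j)·cross = 32.5·334.7500 = 10879.3750
edge 6: (13.5,40)→(8.5,35)  cross = 13.5·35 − 8.5·40 = 132.5000; (r_i+r_j)·cross = 22·132.5000 = 2915.0000
edge 7: (8.5,35)→(5.5,19)  cross = 8.5·19 − 5.5·35 = -31.0000; (r_i+r_j)·cross = 14·-31.0000 = -434.0000
edge 8: (5.5,19)→(5,16)  cross = 5.5·16 − 5·19 = -7.0000; (r_i+r_j)·cross = 10.5·-7.0000 = -73.5000
Σcross = 867.0000 → A = |Σcross|/2 = 433.5000 mm²
Σ(r_i+r_j)·cross = 32827.2500 → first moment M = |Σ|/6 = 5471.2083
R_c = M/A = 5471.2083/433.5000 = 12.6210 mm
θ = 344° = 6.003933 rad
V = θ·R_c·A = 6.003933·12.6210·433.5000 = 32848.766 mm³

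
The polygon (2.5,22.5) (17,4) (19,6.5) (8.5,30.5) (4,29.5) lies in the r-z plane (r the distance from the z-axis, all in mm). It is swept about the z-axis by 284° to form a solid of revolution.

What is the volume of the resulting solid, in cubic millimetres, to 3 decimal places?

Volume = 8352.202 mm³

Profile (r,z), 5 vertices: (2.5,22.5) (17,4) (19,6.5) (8.5,30.5) (4,29.5)
edge 0: (2.5,22.5)→(17,4)  cross = 2.5·4 − 17·22.5 = -372.5000; (r_i+r_j)·cross = 19.5·-372.5000 = -7263.7500
edge 1: (17,4)→(19,6.5)  cross = 17·6.5 − 19·4 = 34.5000; (r_i+r_j)·cross = 36·34.5000 = 1242.0000
edge 2: (19,6.5)→(8.5,30.5)  cross = 19·30.5 − 8.5·6.5 = 524.2500; (r_i+r_j)·cross = 27.5·524.2500 = 14416.8750
edge 3: (8.5,30.5)→(4,29.5)  cross = 8.5·29.5 − 4·30.5 = 128.7500; (r_i+r_j)·cross = 12.5·128.7500 = 1609.3750
edge 4: (4,29.5)→(2.5,22.5)  cross = 4·22.5 − 2.5·29.5 = 16.2500; (r_i+r_j)·cross = 6.5·16.2500 = 105.6250
Σcross = 331.2500 → A = |Σcross|/2 = 165.6250 mm²
Σ(r_i+r_j)·cross = 10110.1250 → first moment M = |Σ|/6 = 1685.0208
R_c = M/A = 1685.0208/165.6250 = 10.1737 mm
θ = 284° = 4.956735 rad
V = θ·R_c·A = 4.956735·10.1737·165.6250 = 8352.202 mm³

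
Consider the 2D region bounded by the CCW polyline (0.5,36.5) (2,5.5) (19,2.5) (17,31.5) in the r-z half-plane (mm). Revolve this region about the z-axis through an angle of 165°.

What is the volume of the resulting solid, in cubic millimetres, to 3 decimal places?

Profile (r,z), 4 vertices: (0.5,36.5) (2,5.5) (19,2.5) (17,31.5)
edge 0: (0.5,36.5)→(2,5.5)  cross = 0.5·5.5 − 2·36.5 = -70.2500; (r_i+r_j)·cross = 2.5·-70.2500 = -175.6250
edge 1: (2,5.5)→(19,2.5)  cross = 2·2.5 − 19·5.5 = -99.5000; (r_i+r_j)·cross = 21·-99.5000 = -2089.5000
edge 2: (19,2.5)→(17,31.5)  cross = 19·31.5 − 17·2.5 = 556.0000; (r_i+r_j)·cross = 36·556.0000 = 20016.0000
edge 3: (17,31.5)→(0.5,36.5)  cross = 17·36.5 − 0.5·31.5 = 604.7500; (r_i+r_j)·cross = 17.5·604.7500 = 10583.1250
Σcross = 991.0000 → A = |Σcross|/2 = 495.5000 mm²
Σ(r_i+r_j)·cross = 28334.0000 → first moment M = |Σ|/6 = 4722.3333
R_c = M/A = 4722.3333/495.5000 = 9.5304 mm
θ = 165° = 2.879793 rad
V = θ·R_c·A = 2.879793·9.5304·495.5000 = 13599.344 mm³

Volume = 13599.344 mm³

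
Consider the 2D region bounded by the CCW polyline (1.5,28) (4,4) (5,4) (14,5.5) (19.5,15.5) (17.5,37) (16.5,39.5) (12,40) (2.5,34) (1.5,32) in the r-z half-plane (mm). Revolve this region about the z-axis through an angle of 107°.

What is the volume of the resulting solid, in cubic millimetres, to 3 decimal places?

Volume = 9893.366 mm³

Profile (r,z), 10 vertices: (1.5,28) (4,4) (5,4) (14,5.5) (19.5,15.5) (17.5,37) (16.5,39.5) (12,40) (2.5,34) (1.5,32)
edge 0: (1.5,28)→(4,4)  cross = 1.5·4 − 4·28 = -106.0000; (r_i+r_j)·cross = 5.5·-106.0000 = -583.0000
edge 1: (4,4)→(5,4)  cross = 4·4 − 5·4 = -4.0000; (r_i+r_j)·cross = 9·-4.0000 = -36.0000
edge 2: (5,4)→(14,5.5)  cross = 5·5.5 − 14·4 = -28.5000; (r_i+r_j)·cross = 19·-28.5000 = -541.5000
edge 3: (14,5.5)→(19.5,15.5)  cross = 14·15.5 − 19.5·5.5 = 109.7500; (r_i+r_j)·cross = 33.5·109.7500 = 3676.6250
edge 4: (19.5,15.5)→(17.5,37)  cross = 19.5·37 − 17.5·15.5 = 450.2500; (r_i+r_j)·cross = 37·450.2500 = 16659.2500
edge 5: (17.5,37)→(16.5,39.5)  cross = 17.5·39.5 − 16.5·37 = 80.7500; (r_i+r_j)·cross = 34·80.7500 = 2745.5000
edge 6: (16.5,39.5)→(12,40)  cross = 16.5·40 − 12·39.5 = 186.0000; (r_i+r_j)·cross = 28.5·186.0000 = 5301.0000
edge 7: (12,40)→(2.5,34)  cross = 12·34 − 2.5·40 = 308.0000; (r_i+r_j)·cross = 14.5·308.0000 = 4466.0000
edge 8: (2.5,34)→(1.5,32)  cross = 2.5·32 − 1.5·34 = 29.0000; (r_i+r_j)·cross = 4·29.0000 = 116.0000
edge 9: (1.5,32)→(1.5,28)  cross = 1.5·28 − 1.5·32 = -6.0000; (r_i+r_j)·cross = 3·-6.0000 = -18.0000
Σcross = 1019.2500 → A = |Σcross|/2 = 509.6250 mm²
Σ(r_i+r_j)·cross = 31785.8750 → first moment M = |Σ|/6 = 5297.6458
R_c = M/A = 5297.6458/509.6250 = 10.3952 mm
θ = 107° = 1.867502 rad
V = θ·R_c·A = 1.867502·10.3952·509.6250 = 9893.366 mm³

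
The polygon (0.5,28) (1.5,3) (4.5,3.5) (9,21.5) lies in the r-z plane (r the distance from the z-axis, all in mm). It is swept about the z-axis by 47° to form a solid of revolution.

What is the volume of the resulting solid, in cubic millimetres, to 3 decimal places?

Profile (r,z), 4 vertices: (0.5,28) (1.5,3) (4.5,3.5) (9,21.5)
edge 0: (0.5,28)→(1.5,3)  cross = 0.5·3 − 1.5·28 = -40.5000; (r_i+r_j)·cross = 2·-40.5000 = -81.0000
edge 1: (1.5,3)→(4.5,3.5)  cross = 1.5·3.5 − 4.5·3 = -8.2500; (r_i+r_j)·cross = 6·-8.2500 = -49.5000
edge 2: (4.5,3.5)→(9,21.5)  cross = 4.5·21.5 − 9·3.5 = 65.2500; (r_i+r_j)·cross = 13.5·65.2500 = 880.8750
edge 3: (9,21.5)→(0.5,28)  cross = 9·28 − 0.5·21.5 = 241.2500; (r_i+r_j)·cross = 9.5·241.2500 = 2291.8750
Σcross = 257.7500 → A = |Σcross|/2 = 128.8750 mm²
Σ(r_i+r_j)·cross = 3042.2500 → first moment M = |Σ|/6 = 507.0417
R_c = M/A = 507.0417/128.8750 = 3.9344 mm
θ = 47° = 0.820305 rad
V = θ·R_c·A = 0.820305·3.9344·128.8750 = 415.929 mm³

Volume = 415.929 mm³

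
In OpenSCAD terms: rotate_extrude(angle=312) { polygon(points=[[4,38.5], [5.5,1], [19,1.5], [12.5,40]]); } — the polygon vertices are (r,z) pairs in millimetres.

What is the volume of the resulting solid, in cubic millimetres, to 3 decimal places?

Profile (r,z), 4 vertices: (4,38.5) (5.5,1) (19,1.5) (12.5,40)
edge 0: (4,38.5)→(5.5,1)  cross = 4·1 − 5.5·38.5 = -207.7500; (r_i+r_j)·cross = 9.5·-207.7500 = -1973.6250
edge 1: (5.5,1)→(19,1.5)  cross = 5.5·1.5 − 19·1 = -10.7500; (r_i+r_j)·cross = 24.5·-10.7500 = -263.3750
edge 2: (19,1.5)→(12.5,40)  cross = 19·40 − 12.5·1.5 = 741.2500; (r_i+r_j)·cross = 31.5·741.2500 = 23349.3750
edge 3: (12.5,40)→(4,38.5)  cross = 12.5·38.5 − 4·40 = 321.2500; (r_i+r_j)·cross = 16.5·321.2500 = 5300.6250
Σcross = 844.0000 → A = |Σcross|/2 = 422.0000 mm²
Σ(r_i+r_j)·cross = 26413.0000 → first moment M = |Σ|/6 = 4402.1667
R_c = M/A = 4402.1667/422.0000 = 10.4317 mm
θ = 312° = 5.445427 rad
V = θ·R_c·A = 5.445427·10.4317·422.0000 = 23971.678 mm³

Volume = 23971.678 mm³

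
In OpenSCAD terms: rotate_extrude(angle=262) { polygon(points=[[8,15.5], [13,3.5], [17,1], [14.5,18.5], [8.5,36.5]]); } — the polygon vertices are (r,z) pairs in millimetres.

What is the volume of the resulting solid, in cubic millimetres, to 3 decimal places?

Volume = 7867.724 mm³

Profile (r,z), 5 vertices: (8,15.5) (13,3.5) (17,1) (14.5,18.5) (8.5,36.5)
edge 0: (8,15.5)→(13,3.5)  cross = 8·3.5 − 13·15.5 = -173.5000; (r_i+r_j)·cross = 21·-173.5000 = -3643.5000
edge 1: (13,3.5)→(17,1)  cross = 13·1 − 17·3.5 = -46.5000; (r_i+r_j)·cross = 30·-46.5000 = -1395.0000
edge 2: (17,1)→(14.5,18.5)  cross = 17·18.5 − 14.5·1 = 300.0000; (r_i+r_j)·cross = 31.5·300.0000 = 9450.0000
edge 3: (14.5,18.5)→(8.5,36.5)  cross = 14.5·36.5 − 8.5·18.5 = 372.0000; (r_i+r_j)·cross = 23·372.0000 = 8556.0000
edge 4: (8.5,36.5)→(8,15.5)  cross = 8.5·15.5 − 8·36.5 = -160.2500; (r_i+r_j)·cross = 16.5·-160.2500 = -2644.1250
Σcross = 291.7500 → A = |Σcross|/2 = 145.8750 mm²
Σ(r_i+r_j)·cross = 10323.3750 → first moment M = |Σ|/6 = 1720.5625
R_c = M/A = 1720.5625/145.8750 = 11.7948 mm
θ = 262° = 4.572763 rad
V = θ·R_c·A = 4.572763·11.7948·145.8750 = 7867.724 mm³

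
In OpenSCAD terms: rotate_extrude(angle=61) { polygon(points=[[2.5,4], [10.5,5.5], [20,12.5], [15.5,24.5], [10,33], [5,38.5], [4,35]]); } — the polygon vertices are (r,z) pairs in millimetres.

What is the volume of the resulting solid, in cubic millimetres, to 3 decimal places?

Volume = 3658.451 mm³

Profile (r,z), 7 vertices: (2.5,4) (10.5,5.5) (20,12.5) (15.5,24.5) (10,33) (5,38.5) (4,35)
edge 0: (2.5,4)→(10.5,5.5)  cross = 2.5·5.5 − 10.5·4 = -28.2500; (r_i+r_j)·cross = 13·-28.2500 = -367.2500
edge 1: (10.5,5.5)→(20,12.5)  cross = 10.5·12.5 − 20·5.5 = 21.2500; (r_i+r_j)·cross = 30.5·21.2500 = 648.1250
edge 2: (20,12.5)→(15.5,24.5)  cross = 20·24.5 − 15.5·12.5 = 296.2500; (r_i+r_j)·cross = 35.5·296.2500 = 10516.8750
edge 3: (15.5,24.5)→(10,33)  cross = 15.5·33 − 10·24.5 = 266.5000; (r_i+r_j)·cross = 25.5·266.5000 = 6795.7500
edge 4: (10,33)→(5,38.5)  cross = 10·38.5 − 5·33 = 220.0000; (r_i+r_j)·cross = 15·220.0000 = 3300.0000
edge 5: (5,38.5)→(4,35)  cross = 5·35 − 4·38.5 = 21.0000; (r_i+r_j)·cross = 9·21.0000 = 189.0000
edge 6: (4,35)→(2.5,4)  cross = 4·4 − 2.5·35 = -71.5000; (r_i+r_j)·cross = 6.5·-71.5000 = -464.7500
Σcross = 725.2500 → A = |Σcross|/2 = 362.6250 mm²
Σ(r_i+r_j)·cross = 20617.7500 → first moment M = |Σ|/6 = 3436.2917
R_c = M/A = 3436.2917/362.6250 = 9.4762 mm
θ = 61° = 1.064651 rad
V = θ·R_c·A = 1.064651·9.4762·362.6250 = 3658.451 mm³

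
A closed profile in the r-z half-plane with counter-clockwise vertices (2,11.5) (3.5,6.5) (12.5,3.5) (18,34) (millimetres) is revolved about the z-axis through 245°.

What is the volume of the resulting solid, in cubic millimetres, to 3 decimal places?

Profile (r,z), 4 vertices: (2,11.5) (3.5,6.5) (12.5,3.5) (18,34)
edge 0: (2,11.5)→(3.5,6.5)  cross = 2·6.5 − 3.5·11.5 = -27.2500; (r_i+r_j)·cross = 5.5·-27.2500 = -149.8750
edge 1: (3.5,6.5)→(12.5,3.5)  cross = 3.5·3.5 − 12.5·6.5 = -69.0000; (r_i+r_j)·cross = 16·-69.0000 = -1104.0000
edge 2: (12.5,3.5)→(18,34)  cross = 12.5·34 − 18·3.5 = 362.0000; (r_i+r_j)·cross = 30.5·362.0000 = 11041.0000
edge 3: (18,34)→(2,11.5)  cross = 18·11.5 − 2·34 = 139.0000; (r_i+r_j)·cross = 20·139.0000 = 2780.0000
Σcross = 404.7500 → A = |Σcross|/2 = 202.3750 mm²
Σ(r_i+r_j)·cross = 12567.1250 → first moment M = |Σ|/6 = 2094.5208
R_c = M/A = 2094.5208/202.3750 = 10.3497 mm
θ = 245° = 4.276057 rad
V = θ·R_c·A = 4.276057·10.3497·202.3750 = 8956.290 mm³

Volume = 8956.290 mm³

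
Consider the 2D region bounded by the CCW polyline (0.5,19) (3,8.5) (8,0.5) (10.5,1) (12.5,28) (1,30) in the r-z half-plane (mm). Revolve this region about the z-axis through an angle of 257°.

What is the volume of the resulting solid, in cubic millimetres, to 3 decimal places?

Volume = 7699.915 mm³

Profile (r,z), 6 vertices: (0.5,19) (3,8.5) (8,0.5) (10.5,1) (12.5,28) (1,30)
edge 0: (0.5,19)→(3,8.5)  cross = 0.5·8.5 − 3·19 = -52.7500; (r_i+r_j)·cross = 3.5·-52.7500 = -184.6250
edge 1: (3,8.5)→(8,0.5)  cross = 3·0.5 − 8·8.5 = -66.5000; (r_i+r_j)·cross = 11·-66.5000 = -731.5000
edge 2: (8,0.5)→(10.5,1)  cross = 8·1 − 10.5·0.5 = 2.7500; (r_i+r_j)·cross = 18.5·2.7500 = 50.8750
edge 3: (10.5,1)→(12.5,28)  cross = 10.5·28 − 12.5·1 = 281.5000; (r_i+r_j)·cross = 23·281.5000 = 6474.5000
edge 4: (12.5,28)→(1,30)  cross = 12.5·30 − 1·28 = 347.0000; (r_i+r_j)·cross = 13.5·347.0000 = 4684.5000
edge 5: (1,30)→(0.5,19)  cross = 1·19 − 0.5·30 = 4.0000; (r_i+r_j)·cross = 1.5·4.0000 = 6.0000
Σcross = 516.0000 → A = |Σcross|/2 = 258.0000 mm²
Σ(r_i+r_j)·cross = 10299.7500 → first moment M = |Σ|/6 = 1716.6250
R_c = M/A = 1716.6250/258.0000 = 6.6536 mm
θ = 257° = 4.485496 rad
V = θ·R_c·A = 4.485496·6.6536·258.0000 = 7699.915 mm³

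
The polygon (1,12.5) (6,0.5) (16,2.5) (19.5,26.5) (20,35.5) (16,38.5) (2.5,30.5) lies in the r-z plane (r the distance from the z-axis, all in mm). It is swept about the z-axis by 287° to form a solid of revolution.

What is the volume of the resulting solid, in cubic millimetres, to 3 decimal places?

Volume = 28288.655 mm³

Profile (r,z), 7 vertices: (1,12.5) (6,0.5) (16,2.5) (19.5,26.5) (20,35.5) (16,38.5) (2.5,30.5)
edge 0: (1,12.5)→(6,0.5)  cross = 1·0.5 − 6·12.5 = -74.5000; (r_i+r_j)·cross = 7·-74.5000 = -521.5000
edge 1: (6,0.5)→(16,2.5)  cross = 6·2.5 − 16·0.5 = 7.0000; (r_i+r_j)·cross = 22·7.0000 = 154.0000
edge 2: (16,2.5)→(19.5,26.5)  cross = 16·26.5 − 19.5·2.5 = 375.2500; (r_i+r_j)·cross = 35.5·375.2500 = 13321.3750
edge 3: (19.5,26.5)→(20,35.5)  cross = 19.5·35.5 − 20·26.5 = 162.2500; (r_i+r_j)·cross = 39.5·162.2500 = 6408.8750
edge 4: (20,35.5)→(16,38.5)  cross = 20·38.5 − 16·35.5 = 202.0000; (r_i+r_j)·cross = 36·202.0000 = 7272.0000
edge 5: (16,38.5)→(2.5,30.5)  cross = 16·30.5 − 2.5·38.5 = 391.7500; (r_i+r_j)·cross = 18.5·391.7500 = 7247.3750
edge 6: (2.5,30.5)→(1,12.5)  cross = 2.5·12.5 − 1·30.5 = 0.7500; (r_i+r_j)·cross = 3.5·0.7500 = 2.6250
Σcross = 1064.5000 → A = |Σcross|/2 = 532.2500 mm²
Σ(r_i+r_j)·cross = 33884.7500 → first moment M = |Σ|/6 = 5647.4583
R_c = M/A = 5647.4583/532.2500 = 10.6105 mm
θ = 287° = 5.009095 rad
V = θ·R_c·A = 5.009095·10.6105·532.2500 = 28288.655 mm³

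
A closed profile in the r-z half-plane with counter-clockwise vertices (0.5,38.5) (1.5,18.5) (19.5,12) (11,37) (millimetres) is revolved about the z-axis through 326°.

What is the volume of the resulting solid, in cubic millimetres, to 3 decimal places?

Volume = 14549.225 mm³

Profile (r,z), 4 vertices: (0.5,38.5) (1.5,18.5) (19.5,12) (11,37)
edge 0: (0.5,38.5)→(1.5,18.5)  cross = 0.5·18.5 − 1.5·38.5 = -48.5000; (r_i+r_j)·cross = 2·-48.5000 = -97.0000
edge 1: (1.5,18.5)→(19.5,12)  cross = 1.5·12 − 19.5·18.5 = -342.7500; (r_i+r_j)·cross = 21·-342.7500 = -7197.7500
edge 2: (19.5,12)→(11,37)  cross = 19.5·37 − 11·12 = 589.5000; (r_i+r_j)·cross = 30.5·589.5000 = 17979.7500
edge 3: (11,37)→(0.5,38.5)  cross = 11·38.5 − 0.5·37 = 405.0000; (r_i+r_j)·cross = 11.5·405.0000 = 4657.5000
Σcross = 603.2500 → A = |Σcross|/2 = 301.6250 mm²
Σ(r_i+r_j)·cross = 15342.5000 → first moment M = |Σ|/6 = 2557.0833
R_c = M/A = 2557.0833/301.6250 = 8.4777 mm
θ = 326° = 5.689773 rad
V = θ·R_c·A = 5.689773·8.4777·301.6250 = 14549.225 mm³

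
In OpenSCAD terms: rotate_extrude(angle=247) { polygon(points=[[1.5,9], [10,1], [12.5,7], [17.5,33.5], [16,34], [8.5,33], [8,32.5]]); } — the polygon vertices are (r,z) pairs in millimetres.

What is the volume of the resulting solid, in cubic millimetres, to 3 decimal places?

Volume = 12515.086 mm³

Profile (r,z), 7 vertices: (1.5,9) (10,1) (12.5,7) (17.5,33.5) (16,34) (8.5,33) (8,32.5)
edge 0: (1.5,9)→(10,1)  cross = 1.5·1 − 10·9 = -88.5000; (r_i+r_j)·cross = 11.5·-88.5000 = -1017.7500
edge 1: (10,1)→(12.5,7)  cross = 10·7 − 12.5·1 = 57.5000; (r_i+r_j)·cross = 22.5·57.5000 = 1293.7500
edge 2: (12.5,7)→(17.5,33.5)  cross = 12.5·33.5 − 17.5·7 = 296.2500; (r_i+r_j)·cross = 30·296.2500 = 8887.5000
edge 3: (17.5,33.5)→(16,34)  cross = 17.5·34 − 16·33.5 = 59.0000; (r_i+r_j)·cross = 33.5·59.0000 = 1976.5000
edge 4: (16,34)→(8.5,33)  cross = 16·33 − 8.5·34 = 239.0000; (r_i+r_j)·cross = 24.5·239.0000 = 5855.5000
edge 5: (8.5,33)→(8,32.5)  cross = 8.5·32.5 − 8·33 = 12.2500; (r_i+r_j)·cross = 16.5·12.2500 = 202.1250
edge 6: (8,32.5)→(1.5,9)  cross = 8·9 − 1.5·32.5 = 23.2500; (r_i+r_j)·cross = 9.5·23.2500 = 220.8750
Σcross = 598.7500 → A = |Σcross|/2 = 299.3750 mm²
Σ(r_i+r_j)·cross = 17418.5000 → first moment M = |Σ|/6 = 2903.0833
R_c = M/A = 2903.0833/299.3750 = 9.6971 mm
θ = 247° = 4.310963 rad
V = θ·R_c·A = 4.310963·9.6971·299.3750 = 12515.086 mm³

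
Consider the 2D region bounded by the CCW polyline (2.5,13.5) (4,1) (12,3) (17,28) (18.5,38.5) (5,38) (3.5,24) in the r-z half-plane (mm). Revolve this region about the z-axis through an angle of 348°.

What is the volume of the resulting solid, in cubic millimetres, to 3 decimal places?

Profile (r,z), 7 vertices: (2.5,13.5) (4,1) (12,3) (17,28) (18.5,38.5) (5,38) (3.5,24)
edge 0: (2.5,13.5)→(4,1)  cross = 2.5·1 − 4·13.5 = -51.5000; (r_i+r_j)·cross = 6.5·-51.5000 = -334.7500
edge 1: (4,1)→(12,3)  cross = 4·3 − 12·1 = 0.0000; (r_i+r_j)·cross = 16·0.0000 = 0.0000
edge 2: (12,3)→(17,28)  cross = 12·28 − 17·3 = 285.0000; (r_i+r_j)·cross = 29·285.0000 = 8265.0000
edge 3: (17,28)→(18.5,38.5)  cross = 17·38.5 − 18.5·28 = 136.5000; (r_i+r_j)·cross = 35.5·136.5000 = 4845.7500
edge 4: (18.5,38.5)→(5,38)  cross = 18.5·38 − 5·38.5 = 510.5000; (r_i+r_j)·cross = 23.5·510.5000 = 11996.7500
edge 5: (5,38)→(3.5,24)  cross = 5·24 − 3.5·38 = -13.0000; (r_i+r_j)·cross = 8.5·-13.0000 = -110.5000
edge 6: (3.5,24)→(2.5,13.5)  cross = 3.5·13.5 − 2.5·24 = -12.7500; (r_i+r_j)·cross = 6·-12.7500 = -76.5000
Σcross = 854.7500 → A = |Σcross|/2 = 427.3750 mm²
Σ(r_i+r_j)·cross = 24585.7500 → first moment M = |Σ|/6 = 4097.6250
R_c = M/A = 4097.6250/427.3750 = 9.5879 mm
θ = 348° = 6.073746 rad
V = θ·R_c·A = 6.073746·9.5879·427.3750 = 24887.933 mm³

Volume = 24887.933 mm³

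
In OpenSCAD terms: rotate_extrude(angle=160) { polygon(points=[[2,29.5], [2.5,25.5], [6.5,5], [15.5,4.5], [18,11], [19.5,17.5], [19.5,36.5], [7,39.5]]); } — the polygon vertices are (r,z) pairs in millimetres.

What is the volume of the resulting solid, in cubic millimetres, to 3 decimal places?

Volume = 15573.806 mm³

Profile (r,z), 8 vertices: (2,29.5) (2.5,25.5) (6.5,5) (15.5,4.5) (18,11) (19.5,17.5) (19.5,36.5) (7,39.5)
edge 0: (2,29.5)→(2.5,25.5)  cross = 2·25.5 − 2.5·29.5 = -22.7500; (r_i+r_j)·cross = 4.5·-22.7500 = -102.3750
edge 1: (2.5,25.5)→(6.5,5)  cross = 2.5·5 − 6.5·25.5 = -153.2500; (r_i+r_j)·cross = 9·-153.2500 = -1379.2500
edge 2: (6.5,5)→(15.5,4.5)  cross = 6.5·4.5 − 15.5·5 = -48.2500; (r_i+r_j)·cross = 22·-48.2500 = -1061.5000
edge 3: (15.5,4.5)→(18,11)  cross = 15.5·11 − 18·4.5 = 89.5000; (r_i+r_j)·cross = 33.5·89.5000 = 2998.2500
edge 4: (18,11)→(19.5,17.5)  cross = 18·17.5 − 19.5·11 = 100.5000; (r_i+r_j)·cross = 37.5·100.5000 = 3768.7500
edge 5: (19.5,17.5)→(19.5,36.5)  cross = 19.5·36.5 − 19.5·17.5 = 370.5000; (r_i+r_j)·cross = 39·370.5000 = 14449.5000
edge 6: (19.5,36.5)→(7,39.5)  cross = 19.5·39.5 − 7·36.5 = 514.7500; (r_i+r_j)·cross = 26.5·514.7500 = 13640.8750
edge 7: (7,39.5)→(2,29.5)  cross = 7·29.5 − 2·39.5 = 127.5000; (r_i+r_j)·cross = 9·127.5000 = 1147.5000
Σcross = 978.5000 → A = |Σcross|/2 = 489.2500 mm²
Σ(r_i+r_j)·cross = 33461.7500 → first moment M = |Σ|/6 = 5576.9583
R_c = M/A = 5576.9583/489.2500 = 11.3990 mm
θ = 160° = 2.792527 rad
V = θ·R_c·A = 2.792527·11.3990·489.2500 = 15573.806 mm³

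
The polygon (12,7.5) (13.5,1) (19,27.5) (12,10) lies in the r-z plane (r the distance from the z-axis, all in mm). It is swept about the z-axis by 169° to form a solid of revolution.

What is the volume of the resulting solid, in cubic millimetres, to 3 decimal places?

Profile (r,z), 4 vertices: (12,7.5) (13.5,1) (19,27.5) (12,10)
edge 0: (12,7.5)→(13.5,1)  cross = 12·1 − 13.5·7.5 = -89.2500; (r_i+r_j)·cross = 25.5·-89.2500 = -2275.8750
edge 1: (13.5,1)→(19,27.5)  cross = 13.5·27.5 − 19·1 = 352.2500; (r_i+r_j)·cross = 32.5·352.2500 = 11448.1250
edge 2: (19,27.5)→(12,10)  cross = 19·10 − 12·27.5 = -140.0000; (r_i+r_j)·cross = 31·-140.0000 = -4340.0000
edge 3: (12,10)→(12,7.5)  cross = 12·7.5 − 12·10 = -30.0000; (r_i+r_j)·cross = 24·-30.0000 = -720.0000
Σcross = 93.0000 → A = |Σcross|/2 = 46.5000 mm²
Σ(r_i+r_j)·cross = 4112.2500 → first moment M = |Σ|/6 = 685.3750
R_c = M/A = 685.3750/46.5000 = 14.7392 mm
θ = 169° = 2.949606 rad
V = θ·R_c·A = 2.949606·14.7392·46.5000 = 2021.587 mm³

Volume = 2021.587 mm³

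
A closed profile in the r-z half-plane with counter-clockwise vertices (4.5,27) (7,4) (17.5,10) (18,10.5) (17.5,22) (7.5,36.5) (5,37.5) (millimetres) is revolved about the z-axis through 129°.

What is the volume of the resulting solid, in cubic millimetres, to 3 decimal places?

Volume = 6926.662 mm³

Profile (r,z), 7 vertices: (4.5,27) (7,4) (17.5,10) (18,10.5) (17.5,22) (7.5,36.5) (5,37.5)
edge 0: (4.5,27)→(7,4)  cross = 4.5·4 − 7·27 = -171.0000; (r_i+r_j)·cross = 11.5·-171.0000 = -1966.5000
edge 1: (7,4)→(17.5,10)  cross = 7·10 − 17.5·4 = 0.0000; (r_i+r_j)·cross = 24.5·0.0000 = 0.0000
edge 2: (17.5,10)→(18,10.5)  cross = 17.5·10.5 − 18·10 = 3.7500; (r_i+r_j)·cross = 35.5·3.7500 = 133.1250
edge 3: (18,10.5)→(17.5,22)  cross = 18·22 − 17.5·10.5 = 212.2500; (r_i+r_j)·cross = 35.5·212.2500 = 7534.8750
edge 4: (17.5,22)→(7.5,36.5)  cross = 17.5·36.5 − 7.5·22 = 473.7500; (r_i+r_j)·cross = 25·473.7500 = 11843.7500
edge 5: (7.5,36.5)→(5,37.5)  cross = 7.5·37.5 − 5·36.5 = 98.7500; (r_i+r_j)·cross = 12.5·98.7500 = 1234.3750
edge 6: (5,37.5)→(4.5,27)  cross = 5·27 − 4.5·37.5 = -33.7500; (r_i+r_j)·cross = 9.5·-33.7500 = -320.6250
Σcross = 583.7500 → A = |Σcross|/2 = 291.8750 mm²
Σ(r_i+r_j)·cross = 18459.0000 → first moment M = |Σ|/6 = 3076.5000
R_c = M/A = 3076.5000/291.8750 = 10.5405 mm
θ = 129° = 2.251475 rad
V = θ·R_c·A = 2.251475·10.5405·291.8750 = 6926.662 mm³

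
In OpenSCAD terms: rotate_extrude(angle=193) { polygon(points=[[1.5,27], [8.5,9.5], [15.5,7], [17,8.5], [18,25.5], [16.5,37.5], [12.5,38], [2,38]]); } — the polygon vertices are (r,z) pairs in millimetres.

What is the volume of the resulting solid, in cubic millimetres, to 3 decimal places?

Volume = 14096.691 mm³

Profile (r,z), 8 vertices: (1.5,27) (8.5,9.5) (15.5,7) (17,8.5) (18,25.5) (16.5,37.5) (12.5,38) (2,38)
edge 0: (1.5,27)→(8.5,9.5)  cross = 1.5·9.5 − 8.5·27 = -215.2500; (r_i+r_j)·cross = 10·-215.2500 = -2152.5000
edge 1: (8.5,9.5)→(15.5,7)  cross = 8.5·7 − 15.5·9.5 = -87.7500; (r_i+r_j)·cross = 24·-87.7500 = -2106.0000
edge 2: (15.5,7)→(17,8.5)  cross = 15.5·8.5 − 17·7 = 12.7500; (r_i+r_j)·cross = 32.5·12.7500 = 414.3750
edge 3: (17,8.5)→(18,25.5)  cross = 17·25.5 − 18·8.5 = 280.5000; (r_i+r_j)·cross = 35·280.5000 = 9817.5000
edge 4: (18,25.5)→(16.5,37.5)  cross = 18·37.5 − 16.5·25.5 = 254.2500; (r_i+r_j)·cross = 34.5·254.2500 = 8771.6250
edge 5: (16.5,37.5)→(12.5,38)  cross = 16.5·38 − 12.5·37.5 = 158.2500; (r_i+r_j)·cross = 29·158.2500 = 4589.2500
edge 6: (12.5,38)→(2,38)  cross = 12.5·38 − 2·38 = 399.0000; (r_i+r_j)·cross = 14.5·399.0000 = 5785.5000
edge 7: (2,38)→(1.5,27)  cross = 2·27 − 1.5·38 = -3.0000; (r_i+r_j)·cross = 3.5·-3.0000 = -10.5000
Σcross = 798.7500 → A = |Σcross|/2 = 399.3750 mm²
Σ(r_i+r_j)·cross = 25109.2500 → first moment M = |Σ|/6 = 4184.8750
R_c = M/A = 4184.8750/399.3750 = 10.4786 mm
θ = 193° = 3.368485 rad
V = θ·R_c·A = 3.368485·10.4786·399.3750 = 14096.691 mm³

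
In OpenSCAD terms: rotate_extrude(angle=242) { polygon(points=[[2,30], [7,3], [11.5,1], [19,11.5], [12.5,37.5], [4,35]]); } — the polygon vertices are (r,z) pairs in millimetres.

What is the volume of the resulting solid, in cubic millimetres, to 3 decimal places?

Volume = 16943.184 mm³

Profile (r,z), 6 vertices: (2,30) (7,3) (11.5,1) (19,11.5) (12.5,37.5) (4,35)
edge 0: (2,30)→(7,3)  cross = 2·3 − 7·30 = -204.0000; (r_i+r_j)·cross = 9·-204.0000 = -1836.0000
edge 1: (7,3)→(11.5,1)  cross = 7·1 − 11.5·3 = -27.5000; (r_i+r_j)·cross = 18.5·-27.5000 = -508.7500
edge 2: (11.5,1)→(19,11.5)  cross = 11.5·11.5 − 19·1 = 113.2500; (r_i+r_j)·cross = 30.5·113.2500 = 3454.1250
edge 3: (19,11.5)→(12.5,37.5)  cross = 19·37.5 − 12.5·11.5 = 568.7500; (r_i+r_j)·cross = 31.5·568.7500 = 17915.6250
edge 4: (12.5,37.5)→(4,35)  cross = 12.5·35 − 4·37.5 = 287.5000; (r_i+r_j)·cross = 16.5·287.5000 = 4743.7500
edge 5: (4,35)→(2,30)  cross = 4·30 − 2·35 = 50.0000; (r_i+r_j)·cross = 6·50.0000 = 300.0000
Σcross = 788.0000 → A = |Σcross|/2 = 394.0000 mm²
Σ(r_i+r_j)·cross = 24068.7500 → first moment M = |Σ|/6 = 4011.4583
R_c = M/A = 4011.4583/394.0000 = 10.1814 mm
θ = 242° = 4.223697 rad
V = θ·R_c·A = 4.223697·10.1814·394.0000 = 16943.184 mm³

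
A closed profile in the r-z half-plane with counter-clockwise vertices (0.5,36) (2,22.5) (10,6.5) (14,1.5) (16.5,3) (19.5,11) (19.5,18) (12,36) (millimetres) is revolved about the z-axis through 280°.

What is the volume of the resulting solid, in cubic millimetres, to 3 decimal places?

Volume = 21373.564 mm³

Profile (r,z), 8 vertices: (0.5,36) (2,22.5) (10,6.5) (14,1.5) (16.5,3) (19.5,11) (19.5,18) (12,36)
edge 0: (0.5,36)→(2,22.5)  cross = 0.5·22.5 − 2·36 = -60.7500; (r_i+r_j)·cross = 2.5·-60.7500 = -151.8750
edge 1: (2,22.5)→(10,6.5)  cross = 2·6.5 − 10·22.5 = -212.0000; (r_i+r_j)·cross = 12·-212.0000 = -2544.0000
edge 2: (10,6.5)→(14,1.5)  cross = 10·1.5 − 14·6.5 = -76.0000; (r_i+r_j)·cross = 24·-76.0000 = -1824.0000
edge 3: (14,1.5)→(16.5,3)  cross = 14·3 − 16.5·1.5 = 17.2500; (r_i+r_j)·cross = 30.5·17.2500 = 526.1250
edge 4: (16.5,3)→(19.5,11)  cross = 16.5·11 − 19.5·3 = 123.0000; (r_i+r_j)·cross = 36·123.0000 = 4428.0000
edge 5: (19.5,11)→(19.5,18)  cross = 19.5·18 − 19.5·11 = 136.5000; (r_i+r_j)·cross = 39·136.5000 = 5323.5000
edge 6: (19.5,18)→(12,36)  cross = 19.5·36 − 12·18 = 486.0000; (r_i+r_j)·cross = 31.5·486.0000 = 15309.0000
edge 7: (12,36)→(0.5,36)  cross = 12·36 − 0.5·36 = 414.0000; (r_i+r_j)·cross = 12.5·414.0000 = 5175.0000
Σcross = 828.0000 → A = |Σcross|/2 = 414.0000 mm²
Σ(r_i+r_j)·cross = 26241.7500 → first moment M = |Σ|/6 = 4373.6250
R_c = M/A = 4373.6250/414.0000 = 10.5643 mm
θ = 280° = 4.886922 rad
V = θ·R_c·A = 4.886922·10.5643·414.0000 = 21373.564 mm³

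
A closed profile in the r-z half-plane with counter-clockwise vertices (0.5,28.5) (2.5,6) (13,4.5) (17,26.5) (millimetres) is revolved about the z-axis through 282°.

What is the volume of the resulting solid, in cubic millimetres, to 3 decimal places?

Volume = 12343.536 mm³

Profile (r,z), 4 vertices: (0.5,28.5) (2.5,6) (13,4.5) (17,26.5)
edge 0: (0.5,28.5)→(2.5,6)  cross = 0.5·6 − 2.5·28.5 = -68.2500; (r_i+r_j)·cross = 3·-68.2500 = -204.7500
edge 1: (2.5,6)→(13,4.5)  cross = 2.5·4.5 − 13·6 = -66.7500; (r_i+r_j)·cross = 15.5·-66.7500 = -1034.6250
edge 2: (13,4.5)→(17,26.5)  cross = 13·26.5 − 17·4.5 = 268.0000; (r_i+r_j)·cross = 30·268.0000 = 8040.0000
edge 3: (17,26.5)→(0.5,28.5)  cross = 17·28.5 − 0.5·26.5 = 471.2500; (r_i+r_j)·cross = 17.5·471.2500 = 8246.8750
Σcross = 604.2500 → A = |Σcross|/2 = 302.1250 mm²
Σ(r_i+r_j)·cross = 15047.5000 → first moment M = |Σ|/6 = 2507.9167
R_c = M/A = 2507.9167/302.1250 = 8.3009 mm
θ = 282° = 4.921828 rad
V = θ·R_c·A = 4.921828·8.3009·302.1250 = 12343.536 mm³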